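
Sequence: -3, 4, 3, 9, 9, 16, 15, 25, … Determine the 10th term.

Odd-indexed and even-indexed terms follow separate rules.
Track A: -3, 3, 9, 15. Adding 6 each time.
Track B: 4, 9, 16, 25. The squares 2², 3², 4², ….
The 10th slot belongs to track B; its 5th term is 36.

36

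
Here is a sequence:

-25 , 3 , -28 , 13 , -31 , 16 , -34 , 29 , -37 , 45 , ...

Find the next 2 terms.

-40, 74

Odd-indexed and even-indexed terms follow separate rules.
Subsequence A: -25, -28, -31, -34, -37 (arithmetic with common difference −3).
Subsequence B: 3, 13, 16, 29, 45 (each term equals the sum of the previous two).
Position 11 → subsequence A, term 6 = -40.
Position 12 falls in subsequence B as its term 6, giving 74.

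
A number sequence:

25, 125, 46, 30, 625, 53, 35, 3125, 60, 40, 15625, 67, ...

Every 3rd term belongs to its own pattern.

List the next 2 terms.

Taking every 3rd term gives 3 separate tracks.
Track A: 25, 30, 35, 40. Adding 5 each time.
Track B: 125, 625, 3125, 15625. Powers 5^3, 5^4, 5^5, ….
Track C: 46, 53, 60, 67. Arithmetic, step +7.
Position 13 → track A, term 5 = 45.
Position 14 falls in track B as its term 5, giving 78125.

45, 78125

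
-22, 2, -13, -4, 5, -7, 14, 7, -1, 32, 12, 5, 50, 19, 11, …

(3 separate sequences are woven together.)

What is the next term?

68

The terms cycle through 3 interleaved subsequences.
Track A: -22, -4, 14, 32, 50 — arithmetic with common difference +18.
Track B: 2, 5, 7, 12, 19 — Fibonacci-style (each term is the sum of the two before it).
Track C: -13, -7, -1, 5, 11 — arithmetic, step +6.
Position 16 falls in track A as its term 6, giving 68.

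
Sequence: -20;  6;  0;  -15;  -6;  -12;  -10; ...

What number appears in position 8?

Reading positions in blocks of 3 reveals the pattern ABB — 2 tracks woven together.
Subsequence A: -20, -15, -10. Linear: a_n = -25 + 5·n.
Subsequence B: 6, 0, -6, -12. Arithmetic with common difference −6.
Term 8 comes from subsequence B (its 5th entry): -18.

-18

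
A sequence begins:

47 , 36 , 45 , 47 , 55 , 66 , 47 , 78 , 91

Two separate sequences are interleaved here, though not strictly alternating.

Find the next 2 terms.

47, 105

The slot pattern repeats as ABB (period 3), so there are 2 interleaved tracks.
Stream A: 47, 47, 47. Always 47.
Stream B: 36, 45, 55, 66, 78, 91. The triangular numbers T_8, T_9, ….
The 10th slot belongs to stream A; its 4th term is 47.
Position 11 → stream B, term 7 = 105.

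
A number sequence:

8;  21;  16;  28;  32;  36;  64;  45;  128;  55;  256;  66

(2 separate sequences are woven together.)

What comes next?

Split by position mod 2 into 2 tracks.
Stream A: 8, 16, 32, 64, 128, 256 (a geometric progression (common ratio 2)).
Stream B: 21, 28, 36, 45, 55, 66 (the triangular numbers T_6, T_7, …).
Position 13 falls in stream A as its term 7, giving 512.

512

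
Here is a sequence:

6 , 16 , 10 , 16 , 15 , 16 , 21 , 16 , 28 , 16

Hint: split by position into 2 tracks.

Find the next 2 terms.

Split by position mod 2 into 2 tracks.
Track A: 6, 10, 15, 21, 28 — the triangular numbers T_3, T_4, ….
Track B: 16, 16, 16, 16, 16 — always 16.
Term 11 comes from track A (its 6th entry): 36.
The 12th slot belongs to track B; its 6th term is 16.

36, 16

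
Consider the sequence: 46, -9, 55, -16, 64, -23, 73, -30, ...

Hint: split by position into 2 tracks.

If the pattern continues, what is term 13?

100

Taking every 2nd term gives 2 separate tracks.
Stream A: 46, 55, 64, 73 (arithmetic with common difference +9).
Stream B: -9, -16, -23, -30 (subtracting 7 each time).
Position 13 → stream A, term 7 = 100.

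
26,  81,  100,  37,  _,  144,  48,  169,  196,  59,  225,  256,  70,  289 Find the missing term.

121

The slot pattern repeats as ABB (period 3), so there are 2 interleaved tracks.
Track A: 26, 37, 48, 59, 70. Adding 11 each time.
Track B: 81, 100, ?, 144, 169, 196, 225, 256, 289. Consecutive squares n² from n = 9.
So the missing entry in track B is 121.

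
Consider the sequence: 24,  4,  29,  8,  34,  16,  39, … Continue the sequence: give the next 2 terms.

Odd-indexed and even-indexed terms follow separate rules.
Track A = 24, 29, 34, 39: arithmetic, step +5.
Track B = 4, 8, 16: powers 2^2, 2^3, 2^4, ….
Position 8 falls in track B as its term 4, giving 32.
The 9th slot belongs to track A; its 5th term is 44.

32, 44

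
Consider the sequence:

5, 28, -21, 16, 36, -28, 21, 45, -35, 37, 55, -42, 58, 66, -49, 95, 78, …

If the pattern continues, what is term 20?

The terms cycle through 3 interleaved subsequences.
Track A: 5, 16, 21, 37, 58, 95 — a Fibonacci-like recurrence a_n = a_{n-1} + a_{n-2}.
Track B: 28, 36, 45, 55, 66, 78 — triangular numbers starting at T_7.
Track C: -21, -28, -35, -42, -49 — arithmetic with common difference −7.
The 20th slot belongs to track B; its 7th term is 91.

91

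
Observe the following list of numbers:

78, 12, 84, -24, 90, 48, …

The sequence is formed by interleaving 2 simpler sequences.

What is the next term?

96

Taking every 2nd term gives 2 separate tracks.
Track A: 78, 84, 90 — linear: a_n = 72 + 6·n.
Track B: 12, -24, 48 — geometric with ratio -2.
The 7th slot belongs to track A; its 4th term is 96.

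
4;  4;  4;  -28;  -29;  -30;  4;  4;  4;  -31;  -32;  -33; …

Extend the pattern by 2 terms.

4, 4

Positions follow the repeating pattern AAABBB; grouping by letter gives 2 tracks.
Track A: 4, 4, 4, 4, 4, 4. Constant 4.
Track B: -28, -29, -30, -31, -32, -33. Subtracting 1 each time.
The 13th slot belongs to track A; its 7th term is 4.
Position 14 falls in track A as its term 8, giving 4.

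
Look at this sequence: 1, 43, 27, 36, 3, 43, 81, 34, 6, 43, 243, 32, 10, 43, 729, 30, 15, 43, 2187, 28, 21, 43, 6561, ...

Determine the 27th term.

The terms cycle through 4 interleaved subsequences.
Track A = 1, 3, 6, 10, 15, 21: triangular numbers n(n+1)/2 for n = 1, 2, ….
Track B = 43, 43, 43, 43, 43, 43: always 43.
Track C = 27, 81, 243, 729, 2187, 6561: powers 3^3, 3^4, 3^5, ….
Track D = 36, 34, 32, 30, 28: linear: a_n = 38 − 2·n.
Position 27 falls in track C as its term 7, giving 19683.

19683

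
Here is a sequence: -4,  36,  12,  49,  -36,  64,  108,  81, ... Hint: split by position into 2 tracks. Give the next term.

-324

Taking every 2nd term gives 2 separate tracks.
Track A = -4, 12, -36, 108: geometric with ratio -3.
Track B = 36, 49, 64, 81: consecutive squares n² from n = 6.
The 9th slot belongs to track A; its 5th term is -324.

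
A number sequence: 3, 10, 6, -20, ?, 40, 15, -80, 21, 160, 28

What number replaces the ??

10

Split by position mod 2 into 2 tracks.
Subsequence A: 3, 6, ?, 15, 21, 28 — the triangular numbers T_2, T_3, ….
Subsequence B: 10, -20, 40, -80, 160 — multiplying by -2 each time.
Subsequence A's pattern makes the blank 10.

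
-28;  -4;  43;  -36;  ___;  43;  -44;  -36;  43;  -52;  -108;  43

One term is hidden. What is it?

Taking every 3rd term gives 3 separate tracks.
Stream A is -28, -36, -44, -52, which is subtracting 8 each time.
Stream B is -4, ?, -36, -108, which is multiplying by 3 each time.
Stream C is 43, 43, 43, 43, which is the constant sequence 43.
So the missing entry in stream B is -12.

-12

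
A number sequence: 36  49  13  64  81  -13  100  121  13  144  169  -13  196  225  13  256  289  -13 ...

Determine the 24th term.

Reading positions in blocks of 3 reveals the pattern AAB — 2 tracks woven together.
Track A: 36, 49, 64, 81, 100, 121, 144, 169, 196, 225, 256, 289 — the squares 6², 7², 8², ….
Track B: 13, -13, 13, -13, 13, -13 — oscillating between 13 and -13.
The 24th slot belongs to track B; its 8th term is -13.

-13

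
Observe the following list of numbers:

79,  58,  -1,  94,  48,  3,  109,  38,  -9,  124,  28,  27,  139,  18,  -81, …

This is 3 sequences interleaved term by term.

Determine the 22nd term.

Taking every 3rd term gives 3 separate tracks.
Track A: 79, 94, 109, 124, 139. Linear: a_n = 64 + 15·n.
Track B: 58, 48, 38, 28, 18. Arithmetic, step −10.
Track C: -1, 3, -9, 27, -81. Multiplying by -3 each time.
Term 22 comes from track A (its 8th entry): 184.

184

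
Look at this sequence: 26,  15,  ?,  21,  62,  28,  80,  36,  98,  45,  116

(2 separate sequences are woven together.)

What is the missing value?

Split by position mod 2 into 2 tracks.
Subsequence A: 26, ?, 62, 80, 98, 116 — adding 18 each time.
Subsequence B: 15, 21, 28, 36, 45 — triangular numbers starting at T_5.
So the missing entry in subsequence A is 44.

44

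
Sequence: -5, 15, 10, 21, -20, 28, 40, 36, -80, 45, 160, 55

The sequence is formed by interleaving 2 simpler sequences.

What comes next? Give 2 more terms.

Taking every 2nd term gives 2 separate tracks.
Stream A: -5, 10, -20, 40, -80, 160 (geometric with ratio -2).
Stream B: 15, 21, 28, 36, 45, 55 (triangular numbers starting at T_5).
Term 13 comes from stream A (its 7th entry): -320.
Term 14 comes from stream B (its 7th entry): 66.

-320, 66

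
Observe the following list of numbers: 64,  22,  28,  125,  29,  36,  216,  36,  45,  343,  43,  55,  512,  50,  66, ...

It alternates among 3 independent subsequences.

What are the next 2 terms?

729, 57

Read the sequence 3 terms at a time; column i is its own pattern.
Stream A is 64, 125, 216, 343, 512, which is consecutive cubes n³ from n = 4.
Stream B is 22, 29, 36, 43, 50, which is arithmetic with common difference +7.
Stream C is 28, 36, 45, 55, 66, which is triangular numbers n(n+1)/2 for n = 7, 8, ….
Position 16 → stream A, term 6 = 729.
Term 17 comes from stream B (its 6th entry): 57.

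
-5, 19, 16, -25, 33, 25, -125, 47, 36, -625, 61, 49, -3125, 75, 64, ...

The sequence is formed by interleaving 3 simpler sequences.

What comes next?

-15625

Split by position mod 3: positions 1, 4, 7, … form one track, and each other residue class forms its own.
Subsequence A is -5, -25, -125, -625, -3125, which is geometric, ×5 each step.
Subsequence B is 19, 33, 47, 61, 75, which is linear: a_n = 5 + 14·n.
Subsequence C is 16, 25, 36, 49, 64, which is consecutive squares n² from n = 4.
Position 16 → subsequence A, term 6 = -15625.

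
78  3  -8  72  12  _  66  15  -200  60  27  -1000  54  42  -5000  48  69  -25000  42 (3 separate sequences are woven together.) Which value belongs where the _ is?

Split by position mod 3: positions 1, 4, 7, … form one track, and each other residue class forms its own.
Subsequence A is 78, 72, 66, 60, 54, 48, 42, which is arithmetic, step −6.
Subsequence B is 3, 12, 15, 27, 42, 69, which is Fibonacci-style (each term is the sum of the two before it).
Subsequence C is -8, ?, -200, -1000, -5000, -25000, which is geometric, ×5 each step.
So the missing entry in subsequence C is -40.

-40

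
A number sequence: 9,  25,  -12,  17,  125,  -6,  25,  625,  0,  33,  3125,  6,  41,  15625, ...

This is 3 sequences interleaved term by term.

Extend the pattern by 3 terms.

Split by position mod 3 into 3 tracks.
Track A: 9, 17, 25, 33, 41. Linear: a_n = 1 + 8·n.
Track B: 25, 125, 625, 3125, 15625. Powers 5^2, 5^3, 5^4, ….
Track C: -12, -6, 0, 6. Arithmetic with common difference +6.
The 15th slot belongs to track C; its 5th term is 12.
Term 16 comes from track A (its 6th entry): 49.
Position 17 → track B, term 6 = 78125.

12, 49, 78125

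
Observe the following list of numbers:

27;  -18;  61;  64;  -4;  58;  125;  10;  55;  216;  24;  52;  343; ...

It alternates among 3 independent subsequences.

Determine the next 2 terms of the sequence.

Split by position mod 3 into 3 tracks.
Track A = 27, 64, 125, 216, 343: consecutive cubes n³ from n = 3.
Track B = -18, -4, 10, 24: adding 14 each time.
Track C = 61, 58, 55, 52: arithmetic, step −3.
Term 14 comes from track B (its 5th entry): 38.
Term 15 comes from track C (its 5th entry): 49.

38, 49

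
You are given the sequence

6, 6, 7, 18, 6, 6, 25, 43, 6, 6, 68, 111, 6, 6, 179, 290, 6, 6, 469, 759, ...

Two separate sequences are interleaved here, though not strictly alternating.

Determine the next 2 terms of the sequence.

Positions follow the repeating pattern AABB; grouping by letter gives 2 tracks.
Track A is 6, 6, 6, 6, 6, 6, 6, 6, 6, 6, which is always 6.
Track B is 7, 18, 25, 43, 68, 111, 179, 290, 469, 759, which is Fibonacci-style (each term is the sum of the two before it).
Position 21 falls in track A as its term 11, giving 6.
The 22nd slot belongs to track A; its 12th term is 6.

6, 6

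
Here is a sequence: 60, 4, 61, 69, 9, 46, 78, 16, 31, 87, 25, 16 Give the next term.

Split by position mod 3 into 3 tracks.
Track A: 60, 69, 78, 87 — arithmetic, step +9.
Track B: 4, 9, 16, 25 — perfect squares starting at 2².
Track C: 61, 46, 31, 16 — arithmetic with common difference −15.
The 13th slot belongs to track A; its 5th term is 96.

96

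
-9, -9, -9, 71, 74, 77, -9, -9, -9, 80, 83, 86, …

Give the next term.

-9

Positions follow the repeating pattern AAABBB; grouping by letter gives 2 tracks.
Track A = -9, -9, -9, -9, -9, -9: constant -9.
Track B = 71, 74, 77, 80, 83, 86: arithmetic with common difference +3.
Position 13 → track A, term 7 = -9.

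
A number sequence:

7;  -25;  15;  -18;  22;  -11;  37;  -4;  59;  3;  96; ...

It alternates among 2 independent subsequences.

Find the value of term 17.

Odd-indexed and even-indexed terms follow separate rules.
Track A is 7, 15, 22, 37, 59, 96, which is a Fibonacci-like recurrence a_n = a_{n-1} + a_{n-2}.
Track B is -25, -18, -11, -4, 3, which is linear: a_n = -32 + 7·n.
Position 17 → track A, term 9 = 406.

406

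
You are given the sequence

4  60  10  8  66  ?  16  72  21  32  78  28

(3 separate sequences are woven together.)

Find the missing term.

15

The terms cycle through 3 interleaved subsequences.
Track A: 4, 8, 16, 32 (powers of 2).
Track B: 60, 66, 72, 78 (arithmetic, step +6).
Track C: 10, ?, 21, 28 (the triangular numbers T_4, T_5, …).
Track C's pattern makes the blank 15.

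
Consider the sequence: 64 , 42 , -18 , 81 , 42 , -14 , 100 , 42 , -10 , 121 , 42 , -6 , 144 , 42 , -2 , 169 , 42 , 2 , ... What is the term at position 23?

Read the sequence 3 terms at a time; column i is its own pattern.
Stream A: 64, 81, 100, 121, 144, 169 — perfect squares starting at 8².
Stream B: 42, 42, 42, 42, 42, 42 — always 42.
Stream C: -18, -14, -10, -6, -2, 2 — linear: a_n = -22 + 4·n.
Position 23 → stream B, term 8 = 42.

42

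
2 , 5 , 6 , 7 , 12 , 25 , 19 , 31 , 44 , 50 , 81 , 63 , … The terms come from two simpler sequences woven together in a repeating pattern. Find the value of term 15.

82

Reading positions in blocks of 3 reveals the pattern AAB — 2 tracks woven together.
Track A: 2, 5, 7, 12, 19, 31, 50, 81. Each term equals the sum of the previous two.
Track B: 6, 25, 44, 63. Arithmetic, step +19.
The 15th slot belongs to track B; its 5th term is 82.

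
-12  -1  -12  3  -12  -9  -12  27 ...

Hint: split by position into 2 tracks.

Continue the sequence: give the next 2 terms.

Split by position mod 2 into 2 tracks.
Track A: -12, -12, -12, -12 (constant -12).
Track B: -1, 3, -9, 27 (geometric, ×-3 each step).
The 9th slot belongs to track A; its 5th term is -12.
Term 10 comes from track B (its 5th entry): -81.

-12, -81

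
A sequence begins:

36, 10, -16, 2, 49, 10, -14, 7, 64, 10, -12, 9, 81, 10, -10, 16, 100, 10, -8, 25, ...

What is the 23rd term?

-6

Taking every 4th term gives 4 separate tracks.
Track A: 36, 49, 64, 81, 100 — perfect squares starting at 6².
Track B: 10, 10, 10, 10, 10 — the constant sequence 10.
Track C: -16, -14, -12, -10, -8 — arithmetic, step +2.
Track D: 2, 7, 9, 16, 25 — Fibonacci-style (each term is the sum of the two before it).
Position 23 falls in track C as its term 6, giving -6.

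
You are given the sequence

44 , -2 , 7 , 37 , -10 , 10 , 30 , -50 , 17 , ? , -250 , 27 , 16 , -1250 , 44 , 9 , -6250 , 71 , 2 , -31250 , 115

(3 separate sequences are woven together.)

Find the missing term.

23

The terms cycle through 3 interleaved subsequences.
Stream A: 44, 37, 30, ?, 16, 9, 2 — subtracting 7 each time.
Stream B: -2, -10, -50, -250, -1250, -6250, -31250 — geometric, ×5 each step.
Stream C: 7, 10, 17, 27, 44, 71, 115 — each term equals the sum of the previous two.
Stream A's pattern makes the blank 23.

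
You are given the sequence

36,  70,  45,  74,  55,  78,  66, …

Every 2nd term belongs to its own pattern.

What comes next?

82

Split by position mod 2 into 2 tracks.
Track A is 36, 45, 55, 66, which is triangular numbers starting at T_8.
Track B is 70, 74, 78, which is arithmetic with common difference +4.
Position 8 → track B, term 4 = 82.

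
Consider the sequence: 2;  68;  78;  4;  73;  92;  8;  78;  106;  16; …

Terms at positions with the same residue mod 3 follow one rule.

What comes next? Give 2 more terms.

Taking every 3rd term gives 3 separate tracks.
Subsequence A is 2, 4, 8, 16, which is successive powers of 2.
Subsequence B is 68, 73, 78, which is arithmetic with common difference +5.
Subsequence C is 78, 92, 106, which is arithmetic, step +14.
The 11th slot belongs to subsequence B; its 4th term is 83.
The 12th slot belongs to subsequence C; its 4th term is 120.

83, 120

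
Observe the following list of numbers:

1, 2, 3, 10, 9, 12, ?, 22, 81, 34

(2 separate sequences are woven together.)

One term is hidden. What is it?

27

The terms cycle through 2 interleaved subsequences.
Track A is 1, 3, 9, ?, 81, which is multiplying by 3 each time.
Track B is 2, 10, 12, 22, 34, which is Fibonacci-style (each term is the sum of the two before it).
Track A's pattern makes the blank 27.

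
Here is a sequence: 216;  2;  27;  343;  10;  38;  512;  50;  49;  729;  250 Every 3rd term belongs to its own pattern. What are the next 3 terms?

60, 1000, 1250

The terms cycle through 3 interleaved subsequences.
Subsequence A: 216, 343, 512, 729 (consecutive cubes n³ from n = 6).
Subsequence B: 2, 10, 50, 250 (multiplying by 5 each time).
Subsequence C: 27, 38, 49 (arithmetic with common difference +11).
Position 12 falls in subsequence C as its term 4, giving 60.
Position 13 → subsequence A, term 5 = 1000.
Position 14 → subsequence B, term 5 = 1250.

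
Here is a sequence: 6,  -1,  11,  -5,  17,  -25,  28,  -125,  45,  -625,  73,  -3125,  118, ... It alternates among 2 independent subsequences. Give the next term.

Taking every 2nd term gives 2 separate tracks.
Subsequence A: 6, 11, 17, 28, 45, 73, 118. Each term equals the sum of the previous two.
Subsequence B: -1, -5, -25, -125, -625, -3125. Multiplying by 5 each time.
Position 14 falls in subsequence B as its term 7, giving -15625.

-15625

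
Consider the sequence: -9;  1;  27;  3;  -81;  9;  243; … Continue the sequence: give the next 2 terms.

Taking every 2nd term gives 2 separate tracks.
Subsequence A = -9, 27, -81, 243: multiplying by -3 each time.
Subsequence B = 1, 3, 9: successive powers of 3.
Term 8 comes from subsequence B (its 4th entry): 27.
Position 9 → subsequence A, term 5 = -729.

27, -729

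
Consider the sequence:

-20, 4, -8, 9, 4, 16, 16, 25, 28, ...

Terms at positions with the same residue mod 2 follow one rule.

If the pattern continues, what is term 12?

Taking every 2nd term gives 2 separate tracks.
Stream A: -20, -8, 4, 16, 28 (arithmetic with common difference +12).
Stream B: 4, 9, 16, 25 (the squares 2², 3², 4², …).
Position 12 → stream B, term 6 = 49.

49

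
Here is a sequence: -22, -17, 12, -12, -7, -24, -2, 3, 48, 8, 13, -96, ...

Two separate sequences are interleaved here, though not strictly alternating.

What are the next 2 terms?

The slot pattern repeats as AAB (period 3), so there are 2 interleaved tracks.
Track A = -22, -17, -12, -7, -2, 3, 8, 13: arithmetic with common difference +5.
Track B = 12, -24, 48, -96: multiplying by -2 each time.
Position 13 falls in track A as its term 9, giving 18.
Position 14 falls in track A as its term 10, giving 23.

18, 23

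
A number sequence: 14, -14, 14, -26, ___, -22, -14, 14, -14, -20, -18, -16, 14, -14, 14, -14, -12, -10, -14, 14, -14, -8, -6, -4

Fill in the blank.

Reading positions in blocks of 6 reveals the pattern AAABBB — 2 tracks woven together.
Track A: 14, -14, 14, -14, 14, -14, 14, -14, 14, -14, 14, -14 — alternating ±14.
Track B: -26, ?, -22, -20, -18, -16, -14, -12, -10, -8, -6, -4 — adding 2 each time.
Track B's pattern makes the blank -24.

-24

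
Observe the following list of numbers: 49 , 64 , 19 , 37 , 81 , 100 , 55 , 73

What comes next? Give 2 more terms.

121, 144

Reading positions in blocks of 4 reveals the pattern AABB — 2 tracks woven together.
Track A is 49, 64, 81, 100, which is consecutive squares n² from n = 7.
Track B is 19, 37, 55, 73, which is arithmetic with common difference +18.
Term 9 comes from track A (its 5th entry): 121.
Position 10 falls in track A as its term 6, giving 144.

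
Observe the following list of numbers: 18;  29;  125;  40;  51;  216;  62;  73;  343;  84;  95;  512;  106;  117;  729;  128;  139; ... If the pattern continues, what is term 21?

Reading positions in blocks of 3 reveals the pattern AAB — 2 tracks woven together.
Track A is 18, 29, 40, 51, 62, 73, 84, 95, 106, 117, 128, 139, which is adding 11 each time.
Track B is 125, 216, 343, 512, 729, which is the cubes 5³, 6³, 7³, ….
Position 21 → track B, term 7 = 1331.

1331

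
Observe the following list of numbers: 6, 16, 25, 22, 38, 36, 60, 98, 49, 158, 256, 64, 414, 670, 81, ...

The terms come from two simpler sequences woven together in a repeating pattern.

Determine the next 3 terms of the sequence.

Positions follow the repeating pattern AAB; grouping by letter gives 2 tracks.
Stream A is 6, 16, 22, 38, 60, 98, 158, 256, 414, 670, which is each term equals the sum of the previous two.
Stream B is 25, 36, 49, 64, 81, which is the squares 5², 6², 7², ….
The 16th slot belongs to stream A; its 11th term is 1084.
Position 17 → stream A, term 12 = 1754.
The 18th slot belongs to stream B; its 6th term is 100.

1084, 1754, 100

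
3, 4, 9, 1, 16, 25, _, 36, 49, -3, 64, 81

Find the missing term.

The slot pattern repeats as ABB (period 3), so there are 2 interleaved tracks.
Track A is 3, 1, ?, -3, which is linear: a_n = 5 − 2·n.
Track B is 4, 9, 16, 25, 36, 49, 64, 81, which is perfect squares starting at 2².
So the missing entry in track A is -1.

-1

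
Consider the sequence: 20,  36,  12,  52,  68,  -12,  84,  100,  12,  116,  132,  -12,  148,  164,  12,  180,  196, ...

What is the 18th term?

-12

Reading positions in blocks of 3 reveals the pattern AAB — 2 tracks woven together.
Track A: 20, 36, 52, 68, 84, 100, 116, 132, 148, 164, 180, 196 — linear: a_n = 4 + 16·n.
Track B: 12, -12, 12, -12, 12 — oscillating between 12 and -12.
The 18th slot belongs to track B; its 6th term is -12.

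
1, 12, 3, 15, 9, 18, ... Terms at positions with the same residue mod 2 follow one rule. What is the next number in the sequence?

27

Positions 1, 3, 5, … form one subsequence and positions 2, 4, 6, … form another.
Track A: 1, 3, 9 — geometric with ratio 3.
Track B: 12, 15, 18 — arithmetic, step +3.
The 7th slot belongs to track A; its 4th term is 27.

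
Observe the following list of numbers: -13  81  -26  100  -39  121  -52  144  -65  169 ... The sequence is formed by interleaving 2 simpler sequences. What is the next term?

Taking every 2nd term gives 2 separate tracks.
Track A: -13, -26, -39, -52, -65 (arithmetic, step −13).
Track B: 81, 100, 121, 144, 169 (the squares 9², 10², 11², …).
Position 11 → track A, term 6 = -78.

-78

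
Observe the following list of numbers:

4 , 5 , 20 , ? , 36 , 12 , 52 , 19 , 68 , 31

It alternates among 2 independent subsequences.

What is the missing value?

Odd-indexed and even-indexed terms follow separate rules.
Subsequence A is 4, 20, 36, 52, 68, which is linear: a_n = -12 + 16·n.
Subsequence B is 5, ?, 12, 19, 31, which is Fibonacci-style (each term is the sum of the two before it).
Subsequence B's pattern makes the blank 7.

7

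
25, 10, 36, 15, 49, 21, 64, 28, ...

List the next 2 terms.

The terms cycle through 2 interleaved subsequences.
Subsequence A = 25, 36, 49, 64: consecutive squares n² from n = 5.
Subsequence B = 10, 15, 21, 28: the triangular numbers T_4, T_5, ….
Position 9 → subsequence A, term 5 = 81.
Term 10 comes from subsequence B (its 5th entry): 36.

81, 36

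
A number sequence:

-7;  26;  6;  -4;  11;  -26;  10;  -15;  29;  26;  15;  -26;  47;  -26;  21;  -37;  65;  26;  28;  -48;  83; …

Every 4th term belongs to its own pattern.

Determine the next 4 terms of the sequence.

The terms cycle through 4 interleaved subsequences.
Track A is -7, 11, 29, 47, 65, 83, which is linear: a_n = -25 + 18·n.
Track B is 26, -26, 26, -26, 26, which is oscillating between 26 and -26.
Track C is 6, 10, 15, 21, 28, which is triangular numbers n(n+1)/2 for n = 3, 4, ….
Track D is -4, -15, -26, -37, -48, which is arithmetic with common difference −11.
Term 22 comes from track B (its 6th entry): -26.
Term 23 comes from track C (its 6th entry): 36.
Position 24 → track D, term 6 = -59.
Position 25 → track A, term 7 = 101.

-26, 36, -59, 101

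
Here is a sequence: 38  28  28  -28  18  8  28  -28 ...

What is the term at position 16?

-28

Reading positions in blocks of 4 reveals the pattern AABB — 2 tracks woven together.
Stream A: 38, 28, 18, 8 (arithmetic, step −10).
Stream B: 28, -28, 28, -28 (alternating ±28).
Position 16 falls in stream B as its term 8, giving -28.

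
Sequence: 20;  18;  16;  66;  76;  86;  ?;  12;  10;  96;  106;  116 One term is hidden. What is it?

Reading positions in blocks of 6 reveals the pattern AAABBB — 2 tracks woven together.
Stream A = 20, 18, 16, ?, 12, 10: subtracting 2 each time.
Stream B = 66, 76, 86, 96, 106, 116: linear: a_n = 56 + 10·n.
Stream A's pattern makes the blank 14.

14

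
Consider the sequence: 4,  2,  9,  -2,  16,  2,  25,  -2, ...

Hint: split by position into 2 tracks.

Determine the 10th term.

2

Positions 1, 3, 5, … form one subsequence and positions 2, 4, 6, … form another.
Stream A: 4, 9, 16, 25 — the squares 2², 3², 4², ….
Stream B: 2, -2, 2, -2 — oscillating between 2 and -2.
Position 10 → stream B, term 5 = 2.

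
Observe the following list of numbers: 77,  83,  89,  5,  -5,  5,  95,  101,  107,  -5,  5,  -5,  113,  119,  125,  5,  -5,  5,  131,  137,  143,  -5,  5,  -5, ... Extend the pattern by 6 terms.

The slot pattern repeats as AAABBB (period 6), so there are 2 interleaved tracks.
Stream A: 77, 83, 89, 95, 101, 107, 113, 119, 125, 131, 137, 143 — arithmetic, step +6.
Stream B: 5, -5, 5, -5, 5, -5, 5, -5, 5, -5, 5, -5 — the oscillation 5·(−1)^(n+1).
Term 25 comes from stream A (its 13th entry): 149.
Term 26 comes from stream A (its 14th entry): 155.
Position 27 → stream A, term 15 = 161.
Term 28 comes from stream B (its 13th entry): 5.
Position 29 falls in stream B as its term 14, giving -5.
The 30th slot belongs to stream B; its 15th term is 5.

149, 155, 161, 5, -5, 5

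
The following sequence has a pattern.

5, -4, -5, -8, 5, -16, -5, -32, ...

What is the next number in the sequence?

Positions 1, 3, 5, … form one subsequence and positions 2, 4, 6, … form another.
Track A: 5, -5, 5, -5. Alternating ±5.
Track B: -4, -8, -16, -32. A geometric progression (common ratio 2).
Position 9 falls in track A as its term 5, giving 5.

5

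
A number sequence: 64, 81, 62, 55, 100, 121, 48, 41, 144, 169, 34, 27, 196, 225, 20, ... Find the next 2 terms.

13, 256

Reading positions in blocks of 4 reveals the pattern AABB — 2 tracks woven together.
Track A: 64, 81, 100, 121, 144, 169, 196, 225 (consecutive squares n² from n = 8).
Track B: 62, 55, 48, 41, 34, 27, 20 (arithmetic with common difference −7).
The 16th slot belongs to track B; its 8th term is 13.
The 17th slot belongs to track A; its 9th term is 256.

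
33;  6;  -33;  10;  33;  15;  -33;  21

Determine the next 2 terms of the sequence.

33, 28

Odd-indexed and even-indexed terms follow separate rules.
Track A: 33, -33, 33, -33 — oscillating between 33 and -33.
Track B: 6, 10, 15, 21 — triangular numbers starting at T_3.
Position 9 falls in track A as its term 5, giving 33.
Position 10 falls in track B as its term 5, giving 28.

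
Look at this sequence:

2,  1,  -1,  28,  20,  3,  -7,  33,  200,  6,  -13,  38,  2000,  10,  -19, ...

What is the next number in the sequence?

Read the sequence 4 terms at a time; column i is its own pattern.
Subsequence A is 2, 20, 200, 2000, which is geometric with ratio 10.
Subsequence B is 1, 3, 6, 10, which is triangular numbers starting at T_1.
Subsequence C is -1, -7, -13, -19, which is subtracting 6 each time.
Subsequence D is 28, 33, 38, which is adding 5 each time.
The 16th slot belongs to subsequence D; its 4th term is 43.

43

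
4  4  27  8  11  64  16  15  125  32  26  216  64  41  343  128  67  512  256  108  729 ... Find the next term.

Taking every 3rd term gives 3 separate tracks.
Track A: 4, 8, 16, 32, 64, 128, 256. Powers 2^2, 2^3, 2^4, ….
Track B: 4, 11, 15, 26, 41, 67, 108. A Fibonacci-like recurrence a_n = a_{n-1} + a_{n-2}.
Track C: 27, 64, 125, 216, 343, 512, 729. Consecutive cubes n³ from n = 3.
The 22nd slot belongs to track A; its 8th term is 512.

512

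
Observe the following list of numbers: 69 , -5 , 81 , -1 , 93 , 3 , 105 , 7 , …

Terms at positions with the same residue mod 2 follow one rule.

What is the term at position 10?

The terms cycle through 2 interleaved subsequences.
Track A: 69, 81, 93, 105 (adding 12 each time).
Track B: -5, -1, 3, 7 (adding 4 each time).
The 10th slot belongs to track B; its 5th term is 11.

11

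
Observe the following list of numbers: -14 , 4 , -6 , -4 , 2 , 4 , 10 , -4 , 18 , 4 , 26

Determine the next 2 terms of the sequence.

Taking every 2nd term gives 2 separate tracks.
Track A: -14, -6, 2, 10, 18, 26. Adding 8 each time.
Track B: 4, -4, 4, -4, 4. Oscillating between 4 and -4.
The 12th slot belongs to track B; its 6th term is -4.
Term 13 comes from track A (its 7th entry): 34.

-4, 34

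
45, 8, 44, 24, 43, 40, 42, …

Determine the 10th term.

The terms cycle through 2 interleaved subsequences.
Subsequence A: 45, 44, 43, 42 — arithmetic with common difference −1.
Subsequence B: 8, 24, 40 — linear: a_n = -8 + 16·n.
Position 10 → subsequence B, term 5 = 72.

72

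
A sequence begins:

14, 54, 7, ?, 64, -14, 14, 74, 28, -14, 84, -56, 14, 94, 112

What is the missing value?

The terms cycle through 3 interleaved subsequences.
Stream A: 14, ?, 14, -14, 14 (alternating ±14).
Stream B: 54, 64, 74, 84, 94 (arithmetic, step +10).
Stream C: 7, -14, 28, -56, 112 (a geometric progression (common ratio -2)).
The gap is stream A's term 2; the rule gives -14.

-14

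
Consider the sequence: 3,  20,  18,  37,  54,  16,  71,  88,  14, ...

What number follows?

105

Reading positions in blocks of 3 reveals the pattern AAB — 2 tracks woven together.
Stream A: 3, 20, 37, 54, 71, 88. Arithmetic with common difference +17.
Stream B: 18, 16, 14. Arithmetic with common difference −2.
The 10th slot belongs to stream A; its 7th term is 105.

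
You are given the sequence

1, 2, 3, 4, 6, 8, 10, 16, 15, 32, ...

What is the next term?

21

The terms cycle through 2 interleaved subsequences.
Track A: 1, 3, 6, 10, 15 — the triangular numbers T_1, T_2, ….
Track B: 2, 4, 8, 16, 32 — successive powers of 2.
Position 11 falls in track A as its term 6, giving 21.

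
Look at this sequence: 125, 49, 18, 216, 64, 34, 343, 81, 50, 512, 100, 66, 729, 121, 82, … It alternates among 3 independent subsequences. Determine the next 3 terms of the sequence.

Split by position mod 3 into 3 tracks.
Stream A is 125, 216, 343, 512, 729, which is the cubes 5³, 6³, 7³, ….
Stream B is 49, 64, 81, 100, 121, which is the squares 7², 8², 9², ….
Stream C is 18, 34, 50, 66, 82, which is adding 16 each time.
Position 16 falls in stream A as its term 6, giving 1000.
Term 17 comes from stream B (its 6th entry): 144.
The 18th slot belongs to stream C; its 6th term is 98.

1000, 144, 98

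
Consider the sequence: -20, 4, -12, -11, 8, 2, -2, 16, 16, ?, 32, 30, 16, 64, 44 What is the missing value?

7

Split by position mod 3: positions 1, 4, 7, … form one track, and each other residue class forms its own.
Stream A is -20, -11, -2, ?, 16, which is arithmetic, step +9.
Stream B is 4, 8, 16, 32, 64, which is successive powers of 2.
Stream C is -12, 2, 16, 30, 44, which is arithmetic with common difference +14.
Filling stream A at index 4 by its rule yields 7.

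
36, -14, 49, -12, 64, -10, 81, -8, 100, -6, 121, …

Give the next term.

-4

Odd-indexed and even-indexed terms follow separate rules.
Track A: 36, 49, 64, 81, 100, 121 — perfect squares starting at 6².
Track B: -14, -12, -10, -8, -6 — adding 2 each time.
Position 12 → track B, term 6 = -4.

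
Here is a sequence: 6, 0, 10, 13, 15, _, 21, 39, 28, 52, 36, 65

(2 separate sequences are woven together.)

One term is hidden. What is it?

26

The terms cycle through 2 interleaved subsequences.
Track A: 6, 10, 15, 21, 28, 36 — triangular numbers starting at T_3.
Track B: 0, 13, ?, 39, 52, 65 — arithmetic, step +13.
So the missing entry in track B is 26.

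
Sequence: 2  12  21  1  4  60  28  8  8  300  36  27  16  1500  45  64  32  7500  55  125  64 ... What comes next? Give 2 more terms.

Read the sequence 4 terms at a time; column i is its own pattern.
Track A = 2, 4, 8, 16, 32, 64: successive powers of 2.
Track B = 12, 60, 300, 1500, 7500: a geometric progression (common ratio 5).
Track C = 21, 28, 36, 45, 55: triangular numbers n(n+1)/2 for n = 6, 7, ….
Track D = 1, 8, 27, 64, 125: perfect cubes starting at 1³.
Position 22 → track B, term 6 = 37500.
Position 23 → track C, term 6 = 66.

37500, 66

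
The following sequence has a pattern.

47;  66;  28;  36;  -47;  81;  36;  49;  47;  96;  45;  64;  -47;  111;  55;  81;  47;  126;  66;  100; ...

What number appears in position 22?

141

Read the sequence 4 terms at a time; column i is its own pattern.
Subsequence A is 47, -47, 47, -47, 47, which is the oscillation 47·(−1)^(n+1).
Subsequence B is 66, 81, 96, 111, 126, which is adding 15 each time.
Subsequence C is 28, 36, 45, 55, 66, which is triangular numbers n(n+1)/2 for n = 7, 8, ….
Subsequence D is 36, 49, 64, 81, 100, which is perfect squares starting at 6².
Position 22 → subsequence B, term 6 = 141.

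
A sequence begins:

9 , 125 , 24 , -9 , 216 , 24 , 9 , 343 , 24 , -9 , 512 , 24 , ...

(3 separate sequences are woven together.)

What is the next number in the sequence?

9

Taking every 3rd term gives 3 separate tracks.
Subsequence A: 9, -9, 9, -9 (the oscillation 9·(−1)^(n+1)).
Subsequence B: 125, 216, 343, 512 (consecutive cubes n³ from n = 5).
Subsequence C: 24, 24, 24, 24 (always 24).
Position 13 falls in subsequence A as its term 5, giving 9.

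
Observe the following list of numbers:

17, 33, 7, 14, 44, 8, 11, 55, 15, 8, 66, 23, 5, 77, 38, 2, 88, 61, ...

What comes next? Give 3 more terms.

-1, 99, 99

Split by position mod 3: positions 1, 4, 7, … form one track, and each other residue class forms its own.
Track A is 17, 14, 11, 8, 5, 2, which is subtracting 3 each time.
Track B is 33, 44, 55, 66, 77, 88, which is arithmetic with common difference +11.
Track C is 7, 8, 15, 23, 38, 61, which is a Fibonacci-like recurrence a_n = a_{n-1} + a_{n-2}.
The 19th slot belongs to track A; its 7th term is -1.
Term 20 comes from track B (its 7th entry): 99.
Position 21 falls in track C as its term 7, giving 99.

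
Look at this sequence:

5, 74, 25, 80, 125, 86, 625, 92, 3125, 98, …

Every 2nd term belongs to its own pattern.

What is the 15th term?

390625

Taking every 2nd term gives 2 separate tracks.
Track A = 5, 25, 125, 625, 3125: multiplying by 5 each time.
Track B = 74, 80, 86, 92, 98: adding 6 each time.
Term 15 comes from track A (its 8th entry): 390625.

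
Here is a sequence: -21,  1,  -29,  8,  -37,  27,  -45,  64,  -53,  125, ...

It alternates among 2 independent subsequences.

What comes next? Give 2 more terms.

The terms cycle through 2 interleaved subsequences.
Stream A: -21, -29, -37, -45, -53. Linear: a_n = -13 − 8·n.
Stream B: 1, 8, 27, 64, 125. Consecutive cubes n³ from n = 1.
Position 11 falls in stream A as its term 6, giving -61.
Position 12 falls in stream B as its term 6, giving 216.

-61, 216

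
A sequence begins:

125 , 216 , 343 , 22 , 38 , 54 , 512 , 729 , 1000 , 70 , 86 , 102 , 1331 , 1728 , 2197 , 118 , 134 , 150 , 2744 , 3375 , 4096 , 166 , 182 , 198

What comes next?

4913

Positions follow the repeating pattern AAABBB; grouping by letter gives 2 tracks.
Track A: 125, 216, 343, 512, 729, 1000, 1331, 1728, 2197, 2744, 3375, 4096. Perfect cubes starting at 5³.
Track B: 22, 38, 54, 70, 86, 102, 118, 134, 150, 166, 182, 198. Linear: a_n = 6 + 16·n.
Position 25 falls in track A as its term 13, giving 4913.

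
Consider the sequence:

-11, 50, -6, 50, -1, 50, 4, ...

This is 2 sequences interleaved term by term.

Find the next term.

Split by position mod 2 into 2 tracks.
Track A = -11, -6, -1, 4: arithmetic, step +5.
Track B = 50, 50, 50: always 50.
Term 8 comes from track B (its 4th entry): 50.

50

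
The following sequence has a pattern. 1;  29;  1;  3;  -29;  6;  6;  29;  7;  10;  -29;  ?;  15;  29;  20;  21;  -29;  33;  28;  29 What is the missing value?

Split by position mod 3 into 3 tracks.
Subsequence A: 1, 3, 6, 10, 15, 21, 28 — triangular numbers starting at T_1.
Subsequence B: 29, -29, 29, -29, 29, -29, 29 — alternating ±29.
Subsequence C: 1, 6, 7, ?, 20, 33 — Fibonacci-style (each term is the sum of the two before it).
The gap is subsequence C's term 4; the rule gives 13.

13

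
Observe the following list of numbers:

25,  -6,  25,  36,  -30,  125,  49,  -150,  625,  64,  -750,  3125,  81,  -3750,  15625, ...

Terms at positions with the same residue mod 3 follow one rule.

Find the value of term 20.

-93750

Read the sequence 3 terms at a time; column i is its own pattern.
Track A: 25, 36, 49, 64, 81 (perfect squares starting at 5²).
Track B: -6, -30, -150, -750, -3750 (multiplying by 5 each time).
Track C: 25, 125, 625, 3125, 15625 (successive powers of 5).
Term 20 comes from track B (its 7th entry): -93750.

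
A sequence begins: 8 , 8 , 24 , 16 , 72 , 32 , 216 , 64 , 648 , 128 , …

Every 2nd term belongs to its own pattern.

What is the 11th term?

1944

Odd-indexed and even-indexed terms follow separate rules.
Track A: 8, 24, 72, 216, 648 (multiplying by 3 each time).
Track B: 8, 16, 32, 64, 128 (powers 2^3, 2^4, 2^5, …).
Term 11 comes from track A (its 6th entry): 1944.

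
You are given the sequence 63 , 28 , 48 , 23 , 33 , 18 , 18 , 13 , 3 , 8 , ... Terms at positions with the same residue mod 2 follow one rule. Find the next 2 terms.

-12, 3

Positions 1, 3, 5, … form one subsequence and positions 2, 4, 6, … form another.
Subsequence A = 63, 48, 33, 18, 3: arithmetic with common difference −15.
Subsequence B = 28, 23, 18, 13, 8: subtracting 5 each time.
Position 11 → subsequence A, term 6 = -12.
Position 12 falls in subsequence B as its term 6, giving 3.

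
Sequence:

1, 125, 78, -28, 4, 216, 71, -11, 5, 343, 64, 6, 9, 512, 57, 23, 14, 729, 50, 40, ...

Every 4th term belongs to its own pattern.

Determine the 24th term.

57

Taking every 4th term gives 4 separate tracks.
Track A: 1, 4, 5, 9, 14 (Fibonacci-style (each term is the sum of the two before it)).
Track B: 125, 216, 343, 512, 729 (the cubes 5³, 6³, 7³, …).
Track C: 78, 71, 64, 57, 50 (arithmetic, step −7).
Track D: -28, -11, 6, 23, 40 (adding 17 each time).
Position 24 falls in track D as its term 6, giving 57.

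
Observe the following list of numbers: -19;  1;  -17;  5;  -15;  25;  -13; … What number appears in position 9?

-11

Odd-indexed and even-indexed terms follow separate rules.
Subsequence A: -19, -17, -15, -13 — linear: a_n = -21 + 2·n.
Subsequence B: 1, 5, 25 — successive powers of 5.
The 9th slot belongs to subsequence A; its 5th term is -11.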